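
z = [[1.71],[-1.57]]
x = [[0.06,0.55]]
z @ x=[[0.10,0.94],[-0.09,-0.86]]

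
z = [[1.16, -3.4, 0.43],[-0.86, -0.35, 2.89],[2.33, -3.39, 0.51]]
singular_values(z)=[5.46, 3.03, 0.7]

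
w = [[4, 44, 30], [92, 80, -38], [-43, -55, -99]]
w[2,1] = -55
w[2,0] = -43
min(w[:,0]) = -43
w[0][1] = 44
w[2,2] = -99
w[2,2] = -99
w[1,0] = 92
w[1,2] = -38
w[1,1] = 80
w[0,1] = 44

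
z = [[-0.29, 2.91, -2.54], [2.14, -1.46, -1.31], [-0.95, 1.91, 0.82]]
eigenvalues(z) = [(-3.59+0j), (1.33+0.81j), (1.33-0.81j)]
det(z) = -8.72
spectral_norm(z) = 4.22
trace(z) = -0.93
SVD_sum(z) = [[-1.22, 3.03, -0.94], [0.61, -1.52, 0.47], [-0.65, 1.62, -0.50]] + [[1.00, -0.08, -1.56], [1.25, -0.10, -1.95], [-0.69, 0.06, 1.08]] + [[-0.07, -0.04, -0.04], [0.28, 0.16, 0.17], [0.39, 0.23, 0.24]]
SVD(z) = [[-0.81, -0.57, -0.15], [0.4, -0.72, 0.57], [-0.43, 0.4, 0.81]] @ diag([4.216707294202049, 3.234902185350586, 0.6394430750561313]) @ [[0.36,-0.89,0.28], [-0.54,0.04,0.84], [0.76,0.45,0.47]]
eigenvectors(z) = [[(-0.76+0j), (0.79+0j), 0.79-0.00j],  [(0.52+0j), 0.54-0.03j, (0.54+0.03j)],  [(-0.39+0j), 0.12-0.28j, 0.12+0.28j]]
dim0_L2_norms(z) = [2.36, 3.77, 2.97]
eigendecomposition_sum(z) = [[(-1.72+0j), (2.55+0j), (-0.23+0j)], [(1.18-0j), -1.76-0.00j, 0.16-0.00j], [-0.88+0.00j, 1.31+0.00j, (-0.12+0j)]] + [[0.71-0.40j, (0.18+0.77j), -1.15+1.81j],  [(0.48-0.29j), 0.15+0.52j, -0.73+1.28j],  [-0.03-0.31j, 0.30+0.05j, (0.47+0.68j)]] + [[0.71+0.40j, 0.18-0.77j, -1.15-1.81j], [(0.48+0.29j), 0.15-0.52j, (-0.73-1.28j)], [(-0.03+0.31j), (0.3-0.05j), 0.47-0.68j]]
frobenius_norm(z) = 5.35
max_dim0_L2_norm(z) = 3.77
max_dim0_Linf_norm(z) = 2.91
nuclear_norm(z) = 8.09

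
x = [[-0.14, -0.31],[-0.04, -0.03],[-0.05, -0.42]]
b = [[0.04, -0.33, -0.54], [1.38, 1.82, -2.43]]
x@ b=[[-0.43, -0.52, 0.83], [-0.04, -0.04, 0.09], [-0.58, -0.75, 1.05]]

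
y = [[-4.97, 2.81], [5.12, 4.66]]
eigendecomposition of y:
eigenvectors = [[-0.91,-0.25], [0.42,-0.97]]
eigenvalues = [-6.28, 5.97]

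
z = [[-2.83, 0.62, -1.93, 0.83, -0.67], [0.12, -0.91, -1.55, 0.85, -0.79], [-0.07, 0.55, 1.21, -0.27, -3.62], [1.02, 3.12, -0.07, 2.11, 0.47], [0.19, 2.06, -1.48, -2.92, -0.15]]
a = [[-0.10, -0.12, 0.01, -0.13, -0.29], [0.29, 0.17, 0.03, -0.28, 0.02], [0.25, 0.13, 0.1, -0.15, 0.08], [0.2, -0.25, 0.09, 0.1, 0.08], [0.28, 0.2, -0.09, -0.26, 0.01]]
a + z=[[-2.93, 0.5, -1.92, 0.70, -0.96], [0.41, -0.74, -1.52, 0.57, -0.77], [0.18, 0.68, 1.31, -0.42, -3.54], [1.22, 2.87, 0.02, 2.21, 0.55], [0.47, 2.26, -1.57, -3.18, -0.14]]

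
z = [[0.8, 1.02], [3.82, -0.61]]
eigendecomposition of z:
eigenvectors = [[0.59, -0.34], [0.81, 0.94]]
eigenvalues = [2.19, -2.0]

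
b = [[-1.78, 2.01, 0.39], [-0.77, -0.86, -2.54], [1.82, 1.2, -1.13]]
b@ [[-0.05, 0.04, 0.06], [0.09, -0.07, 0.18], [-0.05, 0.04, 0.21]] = [[0.25,-0.20,0.34],[0.09,-0.07,-0.73],[0.07,-0.06,0.09]]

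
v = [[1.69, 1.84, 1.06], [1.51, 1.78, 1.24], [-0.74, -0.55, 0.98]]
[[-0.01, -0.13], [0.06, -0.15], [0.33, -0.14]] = v @ [[-0.14, -0.06], [-0.01, 0.07], [0.23, -0.15]]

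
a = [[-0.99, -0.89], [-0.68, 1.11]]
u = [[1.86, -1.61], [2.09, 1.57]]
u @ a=[[-0.75, -3.44], [-3.14, -0.12]]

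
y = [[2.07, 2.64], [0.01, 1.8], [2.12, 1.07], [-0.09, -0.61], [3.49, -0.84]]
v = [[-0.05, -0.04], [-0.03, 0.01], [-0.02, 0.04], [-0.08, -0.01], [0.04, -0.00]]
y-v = [[2.12, 2.68], [0.04, 1.79], [2.14, 1.03], [-0.01, -0.60], [3.45, -0.84]]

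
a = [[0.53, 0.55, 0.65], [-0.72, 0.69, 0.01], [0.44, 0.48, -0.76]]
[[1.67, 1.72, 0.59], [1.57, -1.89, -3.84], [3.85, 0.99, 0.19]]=a@[[1.44, 2.73, 3.20], [3.81, 0.1, -2.23], [-1.83, 0.34, 0.19]]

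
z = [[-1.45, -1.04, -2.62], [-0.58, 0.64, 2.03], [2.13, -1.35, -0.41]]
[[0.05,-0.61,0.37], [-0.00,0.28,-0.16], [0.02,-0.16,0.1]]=z @ [[-0.02, 0.09, -0.06], [-0.05, 0.23, -0.15], [0.01, 0.09, -0.05]]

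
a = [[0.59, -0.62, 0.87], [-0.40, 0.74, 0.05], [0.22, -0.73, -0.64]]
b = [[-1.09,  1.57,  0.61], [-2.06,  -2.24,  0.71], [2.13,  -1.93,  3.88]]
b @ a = [[-1.14, 1.39, -1.26], [-0.16, -0.90, -2.36], [2.88, -5.58, -0.73]]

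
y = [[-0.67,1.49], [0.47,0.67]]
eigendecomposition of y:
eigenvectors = [[-0.97, -0.65],[0.26, -0.76]]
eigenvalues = [-1.07, 1.07]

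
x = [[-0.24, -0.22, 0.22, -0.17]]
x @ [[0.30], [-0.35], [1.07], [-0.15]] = [[0.27]]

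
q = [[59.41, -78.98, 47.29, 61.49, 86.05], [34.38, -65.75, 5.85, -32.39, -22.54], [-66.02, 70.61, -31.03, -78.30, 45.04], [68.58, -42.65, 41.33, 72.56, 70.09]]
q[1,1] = -65.75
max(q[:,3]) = 72.56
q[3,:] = [68.58, -42.65, 41.33, 72.56, 70.09]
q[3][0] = 68.58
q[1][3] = -32.39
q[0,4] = 86.05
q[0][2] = 47.29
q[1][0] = 34.38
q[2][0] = -66.02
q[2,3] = -78.3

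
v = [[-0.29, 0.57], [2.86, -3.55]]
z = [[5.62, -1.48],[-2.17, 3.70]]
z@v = [[-5.86, 8.46], [11.21, -14.37]]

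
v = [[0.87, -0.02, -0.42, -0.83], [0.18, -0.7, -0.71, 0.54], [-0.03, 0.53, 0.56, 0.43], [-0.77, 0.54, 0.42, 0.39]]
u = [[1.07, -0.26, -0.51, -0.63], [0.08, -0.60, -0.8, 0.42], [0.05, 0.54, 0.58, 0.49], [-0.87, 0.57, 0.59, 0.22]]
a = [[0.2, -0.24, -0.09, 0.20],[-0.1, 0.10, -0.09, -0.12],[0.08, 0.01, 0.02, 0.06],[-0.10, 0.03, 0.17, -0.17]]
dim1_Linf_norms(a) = [0.24, 0.12, 0.08, 0.17]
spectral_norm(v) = 1.79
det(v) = -0.25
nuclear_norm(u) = 3.78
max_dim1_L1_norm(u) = 2.47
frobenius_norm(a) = 0.52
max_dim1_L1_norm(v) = 2.14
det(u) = -0.18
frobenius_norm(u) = 2.32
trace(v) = 1.12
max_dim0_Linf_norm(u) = 1.07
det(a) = -0.00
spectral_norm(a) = 0.47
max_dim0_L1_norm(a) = 0.55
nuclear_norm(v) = 3.72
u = v + a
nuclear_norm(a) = 0.80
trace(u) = 1.27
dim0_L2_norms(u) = [1.38, 1.02, 1.26, 0.93]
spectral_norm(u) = 1.98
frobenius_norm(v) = 2.22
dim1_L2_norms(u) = [1.37, 1.09, 0.93, 1.22]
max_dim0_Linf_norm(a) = 0.24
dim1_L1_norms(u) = [2.47, 1.9, 1.66, 2.25]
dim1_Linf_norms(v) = [0.87, 0.71, 0.56, 0.77]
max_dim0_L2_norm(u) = 1.38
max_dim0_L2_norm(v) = 1.18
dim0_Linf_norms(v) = [0.87, 0.7, 0.71, 0.83]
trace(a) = 0.15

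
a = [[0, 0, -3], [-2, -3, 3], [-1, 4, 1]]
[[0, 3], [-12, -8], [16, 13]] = a @ [[0, -2], [4, 3], [0, -1]]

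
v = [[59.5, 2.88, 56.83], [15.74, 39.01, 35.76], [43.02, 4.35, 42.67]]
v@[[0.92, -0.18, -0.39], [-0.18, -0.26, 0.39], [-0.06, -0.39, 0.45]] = [[50.81, -33.62, 3.49],[5.31, -26.92, 25.17],[36.24, -25.52, 4.12]]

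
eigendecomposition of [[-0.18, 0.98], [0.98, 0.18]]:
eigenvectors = [[-0.77,-0.64], [0.64,-0.77]]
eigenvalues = [-1.0, 1.0]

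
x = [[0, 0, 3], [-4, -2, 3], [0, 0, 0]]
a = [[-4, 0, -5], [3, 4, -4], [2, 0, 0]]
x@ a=[[6, 0, 0], [16, -8, 28], [0, 0, 0]]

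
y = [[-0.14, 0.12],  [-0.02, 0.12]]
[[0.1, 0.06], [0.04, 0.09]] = y @ [[-0.46, 0.27], [0.29, 0.8]]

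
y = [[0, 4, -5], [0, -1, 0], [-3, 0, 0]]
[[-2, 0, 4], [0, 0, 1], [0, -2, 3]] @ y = [[-12, -8, 10], [-3, 0, 0], [-9, 2, 0]]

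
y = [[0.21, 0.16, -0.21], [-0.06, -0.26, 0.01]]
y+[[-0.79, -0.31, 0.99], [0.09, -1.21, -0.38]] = [[-0.58, -0.15, 0.78],  [0.03, -1.47, -0.37]]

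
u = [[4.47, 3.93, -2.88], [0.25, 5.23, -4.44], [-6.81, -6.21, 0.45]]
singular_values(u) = [12.18, 5.03, 1.51]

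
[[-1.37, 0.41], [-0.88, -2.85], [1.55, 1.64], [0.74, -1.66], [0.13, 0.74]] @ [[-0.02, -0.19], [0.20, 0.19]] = [[0.11, 0.34], [-0.55, -0.37], [0.3, 0.02], [-0.35, -0.46], [0.15, 0.12]]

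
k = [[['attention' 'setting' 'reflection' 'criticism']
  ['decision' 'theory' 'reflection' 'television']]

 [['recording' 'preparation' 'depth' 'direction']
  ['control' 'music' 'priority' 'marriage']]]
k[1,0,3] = 'direction'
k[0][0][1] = 'setting'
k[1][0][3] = 'direction'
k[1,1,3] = 'marriage'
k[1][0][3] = 'direction'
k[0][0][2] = 'reflection'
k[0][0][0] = 'attention'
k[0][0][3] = 'criticism'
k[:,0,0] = ['attention', 'recording']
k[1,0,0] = 'recording'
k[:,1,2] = ['reflection', 'priority']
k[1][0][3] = 'direction'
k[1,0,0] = 'recording'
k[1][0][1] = 'preparation'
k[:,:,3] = [['criticism', 'television'], ['direction', 'marriage']]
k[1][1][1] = 'music'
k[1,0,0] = 'recording'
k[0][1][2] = 'reflection'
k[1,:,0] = ['recording', 'control']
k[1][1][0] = 'control'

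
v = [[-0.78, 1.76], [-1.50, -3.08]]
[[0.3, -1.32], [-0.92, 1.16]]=v@[[0.14, 0.40], [0.23, -0.57]]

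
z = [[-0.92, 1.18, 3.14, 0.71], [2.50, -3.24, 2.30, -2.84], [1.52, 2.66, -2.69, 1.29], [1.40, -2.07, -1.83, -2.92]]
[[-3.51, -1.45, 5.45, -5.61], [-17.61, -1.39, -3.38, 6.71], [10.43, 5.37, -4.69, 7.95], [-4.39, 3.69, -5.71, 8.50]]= z@ [[-1.32, 0.39, -1.76, 3.09],  [1.67, 2.19, 0.19, 1.08],  [-2.40, -0.67, 1.08, -0.92],  [1.19, -2.21, 0.30, -1.62]]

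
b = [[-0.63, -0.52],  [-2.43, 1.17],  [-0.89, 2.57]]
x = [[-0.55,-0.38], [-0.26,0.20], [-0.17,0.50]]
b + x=[[-1.18,-0.90], [-2.69,1.37], [-1.06,3.07]]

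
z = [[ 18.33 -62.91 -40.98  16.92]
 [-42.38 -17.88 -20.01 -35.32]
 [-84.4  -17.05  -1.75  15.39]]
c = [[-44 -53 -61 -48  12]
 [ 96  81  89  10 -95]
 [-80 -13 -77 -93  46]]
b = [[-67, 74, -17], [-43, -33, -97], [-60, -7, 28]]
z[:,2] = [-40.98, -20.01, -1.75]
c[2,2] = -77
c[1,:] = [96, 81, 89, 10, -95]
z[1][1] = -17.88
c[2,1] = -13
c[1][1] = 81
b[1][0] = -43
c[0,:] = [-44, -53, -61, -48, 12]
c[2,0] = -80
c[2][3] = -93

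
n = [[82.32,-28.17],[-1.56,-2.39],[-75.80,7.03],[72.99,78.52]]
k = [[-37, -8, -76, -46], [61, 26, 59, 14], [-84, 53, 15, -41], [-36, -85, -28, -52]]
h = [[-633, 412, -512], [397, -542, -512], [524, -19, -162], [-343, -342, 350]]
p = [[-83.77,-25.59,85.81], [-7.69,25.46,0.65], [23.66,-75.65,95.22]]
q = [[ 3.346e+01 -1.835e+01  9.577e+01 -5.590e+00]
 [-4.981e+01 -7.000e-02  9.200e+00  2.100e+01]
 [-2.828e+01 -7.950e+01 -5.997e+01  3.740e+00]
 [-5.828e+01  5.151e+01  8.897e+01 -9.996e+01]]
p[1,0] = -7.69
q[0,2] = 95.77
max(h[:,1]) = 412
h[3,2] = 350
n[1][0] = -1.56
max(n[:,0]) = 82.32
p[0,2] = 85.81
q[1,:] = [-49.81, -0.07, 9.2, 21.0]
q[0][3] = -5.59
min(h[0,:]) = -633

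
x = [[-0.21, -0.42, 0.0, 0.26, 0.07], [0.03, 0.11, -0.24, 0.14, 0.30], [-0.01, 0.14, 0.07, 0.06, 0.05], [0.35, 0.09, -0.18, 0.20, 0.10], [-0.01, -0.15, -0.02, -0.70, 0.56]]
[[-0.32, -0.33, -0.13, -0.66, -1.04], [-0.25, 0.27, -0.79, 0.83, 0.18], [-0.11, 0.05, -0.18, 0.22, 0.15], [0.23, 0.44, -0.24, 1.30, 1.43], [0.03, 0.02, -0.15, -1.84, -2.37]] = x @ [[1.19, 0.79, 0.79, 1.29, 2.76], [-0.26, 0.49, -0.8, 2.0, 1.75], [-0.04, -0.44, 0.81, -1.92, -0.96], [-0.52, 0.08, -0.77, 1.85, 1.55], [-0.65, 0.26, -1.4, -0.48, -1.81]]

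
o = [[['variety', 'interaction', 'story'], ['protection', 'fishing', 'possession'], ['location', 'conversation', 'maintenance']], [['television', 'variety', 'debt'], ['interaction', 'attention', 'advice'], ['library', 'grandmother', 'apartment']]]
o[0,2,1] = 'conversation'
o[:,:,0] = [['variety', 'protection', 'location'], ['television', 'interaction', 'library']]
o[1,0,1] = 'variety'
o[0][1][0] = 'protection'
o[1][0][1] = 'variety'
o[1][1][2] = 'advice'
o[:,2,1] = ['conversation', 'grandmother']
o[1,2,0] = 'library'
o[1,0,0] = 'television'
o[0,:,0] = ['variety', 'protection', 'location']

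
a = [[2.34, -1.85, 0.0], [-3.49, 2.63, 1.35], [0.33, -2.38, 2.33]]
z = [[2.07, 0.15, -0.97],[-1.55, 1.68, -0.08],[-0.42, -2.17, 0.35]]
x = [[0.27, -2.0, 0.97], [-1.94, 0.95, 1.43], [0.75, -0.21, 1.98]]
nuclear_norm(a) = 9.04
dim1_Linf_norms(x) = [2.0, 1.94, 1.98]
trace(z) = 4.10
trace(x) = 3.20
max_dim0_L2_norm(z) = 2.75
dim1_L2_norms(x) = [2.24, 2.59, 2.13]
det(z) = -3.00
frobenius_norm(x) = 4.03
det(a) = 5.99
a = x + z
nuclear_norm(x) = 6.70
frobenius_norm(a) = 6.40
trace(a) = 7.30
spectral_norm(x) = 2.71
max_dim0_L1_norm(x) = 4.38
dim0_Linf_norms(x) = [1.94, 2.0, 1.98]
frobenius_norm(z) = 3.94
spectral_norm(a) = 5.59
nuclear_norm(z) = 5.92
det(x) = -9.53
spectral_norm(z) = 2.94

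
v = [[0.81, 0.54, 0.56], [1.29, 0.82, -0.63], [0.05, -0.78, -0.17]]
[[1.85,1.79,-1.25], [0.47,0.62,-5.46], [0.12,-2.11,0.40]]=v @ [[1.43, -0.35, -2.36], [-0.42, 2.38, -1.17], [1.64, 1.40, 2.31]]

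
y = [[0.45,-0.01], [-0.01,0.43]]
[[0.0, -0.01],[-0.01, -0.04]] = y @ [[0.0, -0.03], [-0.02, -0.09]]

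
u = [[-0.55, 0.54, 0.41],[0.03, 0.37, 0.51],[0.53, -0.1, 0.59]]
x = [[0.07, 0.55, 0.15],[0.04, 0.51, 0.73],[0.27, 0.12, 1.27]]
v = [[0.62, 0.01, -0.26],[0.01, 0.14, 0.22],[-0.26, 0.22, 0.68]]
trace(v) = 1.44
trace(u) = 0.41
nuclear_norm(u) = 1.99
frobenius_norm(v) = 1.05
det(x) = 0.10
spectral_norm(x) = 1.56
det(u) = -0.09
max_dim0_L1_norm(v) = 1.16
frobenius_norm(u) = 1.34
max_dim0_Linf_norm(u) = 0.59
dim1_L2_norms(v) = [0.67, 0.26, 0.76]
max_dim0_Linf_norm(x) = 1.27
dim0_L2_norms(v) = [0.67, 0.26, 0.76]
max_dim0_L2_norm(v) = 0.76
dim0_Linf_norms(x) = [0.27, 0.55, 1.27]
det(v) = 0.02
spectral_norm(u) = 1.01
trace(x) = 1.85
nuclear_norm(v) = 1.44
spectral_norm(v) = 0.94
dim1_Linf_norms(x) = [0.55, 0.73, 1.27]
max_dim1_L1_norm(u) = 1.5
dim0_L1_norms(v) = [0.89, 0.37, 1.16]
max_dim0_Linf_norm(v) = 0.68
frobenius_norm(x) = 1.68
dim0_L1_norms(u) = [1.11, 1.01, 1.51]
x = v + u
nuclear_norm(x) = 2.28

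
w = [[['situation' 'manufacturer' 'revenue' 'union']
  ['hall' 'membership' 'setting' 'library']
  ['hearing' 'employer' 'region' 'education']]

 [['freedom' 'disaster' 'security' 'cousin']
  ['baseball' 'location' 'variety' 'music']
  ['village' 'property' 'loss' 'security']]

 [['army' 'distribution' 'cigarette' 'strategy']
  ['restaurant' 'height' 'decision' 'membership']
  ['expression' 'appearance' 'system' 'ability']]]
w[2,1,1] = 'height'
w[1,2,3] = 'security'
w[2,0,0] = 'army'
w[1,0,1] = 'disaster'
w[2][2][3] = 'ability'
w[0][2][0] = 'hearing'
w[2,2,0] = 'expression'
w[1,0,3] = 'cousin'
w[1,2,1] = 'property'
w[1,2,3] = 'security'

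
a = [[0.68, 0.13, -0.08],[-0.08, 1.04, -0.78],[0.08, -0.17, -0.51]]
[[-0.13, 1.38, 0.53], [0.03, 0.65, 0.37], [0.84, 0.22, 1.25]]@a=[[-0.16, 1.33, -1.34],[-0.00, 0.62, -0.70],[0.65, 0.13, -0.88]]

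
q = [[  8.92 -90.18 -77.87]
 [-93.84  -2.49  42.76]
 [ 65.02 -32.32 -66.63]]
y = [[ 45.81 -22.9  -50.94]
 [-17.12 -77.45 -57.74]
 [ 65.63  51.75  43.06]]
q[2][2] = -66.63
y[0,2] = -50.94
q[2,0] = 65.02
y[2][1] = 51.75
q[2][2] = -66.63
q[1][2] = 42.76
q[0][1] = -90.18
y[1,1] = -77.45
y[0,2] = -50.94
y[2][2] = 43.06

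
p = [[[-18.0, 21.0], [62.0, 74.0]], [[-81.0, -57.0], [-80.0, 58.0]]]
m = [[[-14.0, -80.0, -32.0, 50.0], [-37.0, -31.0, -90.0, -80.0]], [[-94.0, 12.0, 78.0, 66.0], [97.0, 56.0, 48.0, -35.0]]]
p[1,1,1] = 58.0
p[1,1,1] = 58.0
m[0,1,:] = [-37.0, -31.0, -90.0, -80.0]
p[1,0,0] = -81.0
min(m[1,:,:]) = -94.0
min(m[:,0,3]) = 50.0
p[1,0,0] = -81.0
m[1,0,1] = 12.0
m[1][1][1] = 56.0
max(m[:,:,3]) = 66.0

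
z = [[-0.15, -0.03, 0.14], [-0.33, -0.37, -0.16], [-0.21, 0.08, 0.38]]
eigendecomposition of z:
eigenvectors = [[0.15, 0.56, 0.32],[0.99, -0.69, -0.38],[-0.06, 0.46, 0.87]]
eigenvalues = [-0.41, 0.0, 0.27]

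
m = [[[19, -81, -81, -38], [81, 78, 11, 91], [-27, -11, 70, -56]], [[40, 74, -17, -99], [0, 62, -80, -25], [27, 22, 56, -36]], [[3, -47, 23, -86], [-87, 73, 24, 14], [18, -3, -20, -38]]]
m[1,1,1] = 62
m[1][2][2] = 56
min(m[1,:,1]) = 22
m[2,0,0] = 3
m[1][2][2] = 56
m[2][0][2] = 23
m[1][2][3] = -36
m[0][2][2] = 70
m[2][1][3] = 14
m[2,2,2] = -20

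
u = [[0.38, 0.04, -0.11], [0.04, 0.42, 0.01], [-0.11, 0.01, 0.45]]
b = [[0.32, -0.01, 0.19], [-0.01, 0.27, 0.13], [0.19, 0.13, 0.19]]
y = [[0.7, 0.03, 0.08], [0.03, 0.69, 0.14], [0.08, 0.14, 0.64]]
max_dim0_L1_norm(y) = 0.86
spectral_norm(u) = 0.53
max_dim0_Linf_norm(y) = 0.7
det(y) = 0.29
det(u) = 0.07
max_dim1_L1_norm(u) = 0.57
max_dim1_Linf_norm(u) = 0.45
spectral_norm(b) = 0.48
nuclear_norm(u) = 1.25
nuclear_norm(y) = 2.03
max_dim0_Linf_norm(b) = 0.32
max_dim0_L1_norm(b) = 0.52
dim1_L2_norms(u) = [0.4, 0.42, 0.46]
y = u + b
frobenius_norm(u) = 0.74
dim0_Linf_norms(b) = [0.32, 0.27, 0.19]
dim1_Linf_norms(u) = [0.38, 0.42, 0.45]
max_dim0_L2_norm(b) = 0.37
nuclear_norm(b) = 0.78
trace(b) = 0.78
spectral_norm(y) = 0.85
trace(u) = 1.25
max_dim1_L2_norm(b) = 0.37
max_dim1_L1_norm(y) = 0.86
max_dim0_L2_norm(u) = 0.46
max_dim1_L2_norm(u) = 0.46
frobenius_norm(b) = 0.56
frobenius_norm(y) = 1.20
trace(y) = 2.03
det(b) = 0.00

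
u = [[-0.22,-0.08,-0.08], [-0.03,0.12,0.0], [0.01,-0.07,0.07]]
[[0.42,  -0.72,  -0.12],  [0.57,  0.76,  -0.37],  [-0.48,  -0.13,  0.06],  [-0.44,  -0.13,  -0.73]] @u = [[-0.07,-0.11,-0.04],[-0.15,0.07,-0.07],[0.11,0.02,0.04],[0.09,0.07,-0.02]]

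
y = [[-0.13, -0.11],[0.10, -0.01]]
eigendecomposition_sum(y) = [[(-0.07+0.02j), (-0.06-0.04j)],  [(0.05+0.04j), (-0+0.07j)]] + [[(-0.07-0.02j), (-0.06+0.04j)], [(0.05-0.04j), (-0-0.07j)]]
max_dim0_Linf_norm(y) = 0.13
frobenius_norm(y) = 0.20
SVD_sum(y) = [[-0.14, -0.09],[0.07, 0.04]] + [[0.01, -0.02], [0.03, -0.05]]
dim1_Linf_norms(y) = [0.13, 0.1]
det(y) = 0.01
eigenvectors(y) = [[0.72+0.00j,  (0.72-0j)],  [(-0.39-0.57j),  -0.39+0.57j]]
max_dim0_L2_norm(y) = 0.16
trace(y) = -0.14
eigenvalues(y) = [(-0.07+0.09j), (-0.07-0.09j)]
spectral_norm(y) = 0.19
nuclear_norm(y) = 0.25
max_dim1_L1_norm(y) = 0.24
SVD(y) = [[-0.90, 0.43], [0.43, 0.90]] @ diag([0.18640226753520112, 0.06598632174727816]) @ [[0.86,0.51],[0.51,-0.86]]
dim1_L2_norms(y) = [0.17, 0.1]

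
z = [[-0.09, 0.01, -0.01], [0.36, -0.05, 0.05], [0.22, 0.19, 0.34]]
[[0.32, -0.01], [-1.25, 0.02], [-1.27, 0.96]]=z @ [[-3.99, 0.05], [-3.15, 1.72], [0.62, 1.82]]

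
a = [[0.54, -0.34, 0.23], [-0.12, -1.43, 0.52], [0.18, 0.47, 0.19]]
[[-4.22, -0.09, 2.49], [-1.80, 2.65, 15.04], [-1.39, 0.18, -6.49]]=a @ [[-6.09, -1.95, -1.19], [0.64, -0.35, -11.81], [-3.11, 3.68, -3.82]]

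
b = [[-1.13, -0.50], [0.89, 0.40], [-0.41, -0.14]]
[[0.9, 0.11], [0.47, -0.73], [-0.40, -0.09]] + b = [[-0.23, -0.39],[1.36, -0.33],[-0.81, -0.23]]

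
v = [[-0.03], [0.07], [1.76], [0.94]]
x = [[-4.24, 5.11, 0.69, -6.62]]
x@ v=[[-4.52]]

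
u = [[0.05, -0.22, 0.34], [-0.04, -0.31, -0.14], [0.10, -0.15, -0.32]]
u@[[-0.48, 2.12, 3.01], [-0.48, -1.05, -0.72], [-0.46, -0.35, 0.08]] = [[-0.07, 0.22, 0.34], [0.23, 0.29, 0.09], [0.17, 0.48, 0.38]]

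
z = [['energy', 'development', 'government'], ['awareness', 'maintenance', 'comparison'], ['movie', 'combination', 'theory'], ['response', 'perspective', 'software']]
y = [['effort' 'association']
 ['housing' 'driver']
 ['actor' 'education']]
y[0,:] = ['effort', 'association']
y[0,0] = 'effort'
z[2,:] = ['movie', 'combination', 'theory']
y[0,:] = ['effort', 'association']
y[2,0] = 'actor'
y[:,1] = ['association', 'driver', 'education']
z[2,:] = ['movie', 'combination', 'theory']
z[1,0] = 'awareness'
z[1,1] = 'maintenance'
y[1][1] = 'driver'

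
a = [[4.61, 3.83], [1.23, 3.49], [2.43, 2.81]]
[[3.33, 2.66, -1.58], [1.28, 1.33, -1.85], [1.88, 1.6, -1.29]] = a @ [[0.59,  0.37,  0.14], [0.16,  0.25,  -0.58]]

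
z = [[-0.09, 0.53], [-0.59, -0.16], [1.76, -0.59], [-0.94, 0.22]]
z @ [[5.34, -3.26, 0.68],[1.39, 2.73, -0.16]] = [[0.26, 1.74, -0.15], [-3.37, 1.49, -0.38], [8.58, -7.35, 1.29], [-4.71, 3.66, -0.67]]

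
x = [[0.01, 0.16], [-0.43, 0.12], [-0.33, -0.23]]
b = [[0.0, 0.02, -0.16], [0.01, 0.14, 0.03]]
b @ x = [[0.04, 0.04], [-0.07, 0.01]]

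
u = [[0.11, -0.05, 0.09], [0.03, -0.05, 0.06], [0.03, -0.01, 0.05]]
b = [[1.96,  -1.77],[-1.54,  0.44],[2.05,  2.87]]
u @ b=[[0.48, 0.04],  [0.26, 0.1],  [0.18, 0.09]]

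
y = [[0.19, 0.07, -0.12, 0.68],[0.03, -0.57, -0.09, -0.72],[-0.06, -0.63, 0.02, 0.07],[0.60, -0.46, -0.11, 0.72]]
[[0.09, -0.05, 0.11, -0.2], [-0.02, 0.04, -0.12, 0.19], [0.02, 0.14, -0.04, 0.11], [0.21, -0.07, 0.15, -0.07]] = y @ [[0.23, -0.3, 0.17, 0.09], [-0.04, -0.18, 0.06, -0.18], [-0.03, 0.16, 0.09, 0.62], [0.07, 0.06, 0.12, -0.19]]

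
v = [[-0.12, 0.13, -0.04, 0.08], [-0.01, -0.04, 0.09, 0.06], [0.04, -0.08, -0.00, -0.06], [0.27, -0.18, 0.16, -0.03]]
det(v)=-0.000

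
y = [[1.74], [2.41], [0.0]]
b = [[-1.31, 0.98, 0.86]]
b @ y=[[0.08]]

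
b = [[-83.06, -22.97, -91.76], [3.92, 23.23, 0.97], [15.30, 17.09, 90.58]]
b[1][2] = 0.97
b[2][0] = 15.3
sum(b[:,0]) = -63.84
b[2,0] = 15.3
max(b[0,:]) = -22.97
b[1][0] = 3.92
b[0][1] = -22.97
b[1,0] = 3.92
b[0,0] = -83.06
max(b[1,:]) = 23.23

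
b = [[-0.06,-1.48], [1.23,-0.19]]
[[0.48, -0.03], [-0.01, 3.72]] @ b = [[-0.07, -0.7], [4.58, -0.69]]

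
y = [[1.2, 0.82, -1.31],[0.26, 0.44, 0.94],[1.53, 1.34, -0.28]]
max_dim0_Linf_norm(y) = 1.53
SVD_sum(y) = [[1.33, 1.06, -0.74], [0.05, 0.04, -0.03], [1.42, 1.13, -0.79]] + [[-0.13, -0.24, -0.57],[0.21, 0.40, 0.97],[0.11, 0.21, 0.51]] + [[-0.00, 0.0, -0.00], [-0.0, 0.00, -0.0], [0.0, -0.0, 0.00]]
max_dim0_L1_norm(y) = 2.99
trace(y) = 1.36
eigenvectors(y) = [[(0.5-0.22j), 0.50+0.22j, 0.67+0.00j],[(-0.74+0j), (-0.74-0j), -0.73+0.00j],[-0.32-0.23j, -0.32+0.23j, (0.15+0j)]]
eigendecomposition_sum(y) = [[0.61+1.62j, (0.42+1.35j), -0.67-0.64j],  [0.12-2.35j, (0.21-1.91j), (0.48+1.16j)],  [(0.77-0.99j), (0.67-0.77j), -0.14+0.65j]] + [[0.61-1.62j, 0.42-1.35j, -0.67+0.64j], [(0.12+2.35j), 0.21+1.91j, 0.48-1.16j], [0.77+0.99j, 0.67+0.77j, (-0.14-0.65j)]] + [[-0.02-0.00j, -0.02-0.00j, (0.02+0j)], [0.02+0.00j, (0.03+0j), (-0.02-0j)], [-0.00-0.00j, (-0.01-0j), 0.00+0.00j]]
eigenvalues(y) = [(0.68+0.36j), (0.68-0.36j), (0.01+0j)]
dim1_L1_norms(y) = [3.33, 1.64, 3.15]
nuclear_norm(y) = 4.07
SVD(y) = [[-0.68,  0.47,  -0.56], [-0.02,  -0.78,  -0.62], [-0.73,  -0.41,  0.55]] @ diag([2.707830512348551, 1.3622965788823083, 0.0013955499791940688]) @ [[-0.72,-0.57,0.40], [-0.2,-0.38,-0.9], [0.67,-0.73,0.16]]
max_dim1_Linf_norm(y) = 1.53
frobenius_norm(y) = 3.03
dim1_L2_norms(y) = [1.96, 1.07, 2.05]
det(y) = 0.01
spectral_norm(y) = 2.71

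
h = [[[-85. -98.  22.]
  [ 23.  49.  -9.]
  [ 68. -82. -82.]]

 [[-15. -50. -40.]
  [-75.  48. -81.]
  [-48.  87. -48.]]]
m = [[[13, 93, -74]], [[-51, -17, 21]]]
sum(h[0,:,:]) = -194.0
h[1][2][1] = 87.0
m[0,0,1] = 93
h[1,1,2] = -81.0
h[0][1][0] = 23.0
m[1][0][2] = 21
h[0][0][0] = -85.0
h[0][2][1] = -82.0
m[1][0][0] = -51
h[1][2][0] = -48.0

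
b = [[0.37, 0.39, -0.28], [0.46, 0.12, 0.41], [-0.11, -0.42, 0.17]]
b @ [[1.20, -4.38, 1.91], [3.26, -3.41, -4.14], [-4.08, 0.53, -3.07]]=[[2.86, -3.10, -0.05],  [-0.73, -2.21, -0.88],  [-2.19, 2.0, 1.01]]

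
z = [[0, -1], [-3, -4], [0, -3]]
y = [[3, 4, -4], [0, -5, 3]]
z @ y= [[0, 5, -3], [-9, 8, 0], [0, 15, -9]]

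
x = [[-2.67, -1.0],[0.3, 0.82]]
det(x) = -1.89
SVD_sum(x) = [[-2.62, -1.12],[0.55, 0.24]] + [[-0.05, 0.12], [-0.25, 0.58]]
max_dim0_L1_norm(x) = 2.97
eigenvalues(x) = [-2.58, 0.73]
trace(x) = -1.85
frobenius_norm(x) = 2.98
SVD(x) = [[-0.98,0.21], [0.21,0.98]] @ diag([2.910296101970918, 0.6492122910519158]) @ [[0.92, 0.39], [-0.39, 0.92]]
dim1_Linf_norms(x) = [2.67, 0.82]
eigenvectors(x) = [[-1.0, 0.28], [0.09, -0.96]]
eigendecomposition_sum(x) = [[-2.65, -0.78], [0.23, 0.07]] + [[-0.02,  -0.22], [0.07,  0.75]]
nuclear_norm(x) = 3.56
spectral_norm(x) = 2.91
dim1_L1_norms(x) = [3.67, 1.12]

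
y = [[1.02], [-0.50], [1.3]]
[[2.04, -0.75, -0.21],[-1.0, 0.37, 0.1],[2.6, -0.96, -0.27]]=y @ [[2.0, -0.74, -0.21]]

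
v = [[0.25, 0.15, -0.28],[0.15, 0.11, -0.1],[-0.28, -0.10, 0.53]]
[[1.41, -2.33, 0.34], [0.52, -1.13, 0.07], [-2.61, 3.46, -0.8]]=v @ [[-0.36,-6.14,-4.07],[0.72,1.28,3.45],[-4.98,3.53,-3.01]]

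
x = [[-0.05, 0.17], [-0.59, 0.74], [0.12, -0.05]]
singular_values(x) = [0.97, 0.09]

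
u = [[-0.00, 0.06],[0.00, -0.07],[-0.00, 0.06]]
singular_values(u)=[0.11, -0.0]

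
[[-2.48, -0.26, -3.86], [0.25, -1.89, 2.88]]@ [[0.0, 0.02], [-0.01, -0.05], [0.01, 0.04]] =[[-0.04, -0.19],[0.05, 0.21]]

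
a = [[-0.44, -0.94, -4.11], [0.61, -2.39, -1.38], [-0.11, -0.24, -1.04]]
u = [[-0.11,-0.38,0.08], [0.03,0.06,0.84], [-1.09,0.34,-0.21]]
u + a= [[-0.55, -1.32, -4.03], [0.64, -2.33, -0.54], [-1.20, 0.10, -1.25]]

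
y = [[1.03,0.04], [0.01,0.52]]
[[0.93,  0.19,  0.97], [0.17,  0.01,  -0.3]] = y @ [[0.89, 0.18, 0.96], [0.31, 0.02, -0.59]]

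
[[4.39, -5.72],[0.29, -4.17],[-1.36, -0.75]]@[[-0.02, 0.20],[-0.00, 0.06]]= [[-0.09, 0.53],  [-0.01, -0.19],  [0.03, -0.32]]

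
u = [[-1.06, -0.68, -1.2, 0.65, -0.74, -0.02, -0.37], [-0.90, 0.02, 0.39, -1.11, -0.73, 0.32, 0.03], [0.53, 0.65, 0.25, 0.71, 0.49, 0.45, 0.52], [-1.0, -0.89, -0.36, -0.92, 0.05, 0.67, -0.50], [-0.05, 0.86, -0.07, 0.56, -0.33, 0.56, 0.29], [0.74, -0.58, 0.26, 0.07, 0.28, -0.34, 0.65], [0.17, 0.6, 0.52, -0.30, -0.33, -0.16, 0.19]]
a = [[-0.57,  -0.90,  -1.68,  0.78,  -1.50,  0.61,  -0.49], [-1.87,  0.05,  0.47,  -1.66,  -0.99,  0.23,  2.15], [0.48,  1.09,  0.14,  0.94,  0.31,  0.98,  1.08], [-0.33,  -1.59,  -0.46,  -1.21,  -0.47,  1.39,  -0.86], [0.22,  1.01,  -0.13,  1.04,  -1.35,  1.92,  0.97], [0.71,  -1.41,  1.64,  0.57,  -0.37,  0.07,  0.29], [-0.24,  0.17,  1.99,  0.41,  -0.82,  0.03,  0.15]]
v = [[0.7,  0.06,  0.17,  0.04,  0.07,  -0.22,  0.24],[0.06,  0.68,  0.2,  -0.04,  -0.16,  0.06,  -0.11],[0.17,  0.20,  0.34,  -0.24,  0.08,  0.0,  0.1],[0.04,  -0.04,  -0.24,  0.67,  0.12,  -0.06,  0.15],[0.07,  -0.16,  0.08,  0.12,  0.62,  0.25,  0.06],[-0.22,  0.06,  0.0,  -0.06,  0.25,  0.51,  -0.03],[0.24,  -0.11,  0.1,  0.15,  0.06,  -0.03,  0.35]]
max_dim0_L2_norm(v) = 0.8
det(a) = -81.61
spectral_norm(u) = 2.86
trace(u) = -2.19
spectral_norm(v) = 0.99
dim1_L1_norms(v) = [1.5, 1.31, 1.13, 1.32, 1.36, 1.13, 1.04]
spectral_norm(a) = 3.76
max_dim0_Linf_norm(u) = 1.2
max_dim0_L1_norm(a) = 6.61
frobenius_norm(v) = 1.76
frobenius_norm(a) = 7.11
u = a @ v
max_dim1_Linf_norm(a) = 2.15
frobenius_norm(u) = 4.06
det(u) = 0.00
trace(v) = 3.87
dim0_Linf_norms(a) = [1.87, 1.59, 1.99, 1.66, 1.5, 1.92, 2.15]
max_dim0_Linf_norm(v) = 0.7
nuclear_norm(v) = 3.87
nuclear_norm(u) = 8.44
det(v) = 0.00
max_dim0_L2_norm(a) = 3.15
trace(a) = -2.72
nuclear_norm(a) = 16.69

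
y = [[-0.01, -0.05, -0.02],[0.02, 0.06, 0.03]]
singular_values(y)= [0.09, 0.01]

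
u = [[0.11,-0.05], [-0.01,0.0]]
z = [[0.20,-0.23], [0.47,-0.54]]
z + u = [[0.31, -0.28], [0.46, -0.54]]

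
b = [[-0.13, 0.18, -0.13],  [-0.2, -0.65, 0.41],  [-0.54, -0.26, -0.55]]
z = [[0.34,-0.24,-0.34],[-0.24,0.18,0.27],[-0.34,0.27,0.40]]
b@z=[[-0.04,  0.03,  0.04], [-0.05,  0.04,  0.06], [0.07,  -0.07,  -0.11]]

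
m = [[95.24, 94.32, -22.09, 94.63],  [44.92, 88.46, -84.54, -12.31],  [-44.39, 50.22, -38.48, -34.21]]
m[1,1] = 88.46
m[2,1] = 50.22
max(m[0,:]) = 95.24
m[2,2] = -38.48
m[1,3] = -12.31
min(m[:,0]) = -44.39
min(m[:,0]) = -44.39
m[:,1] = [94.32, 88.46, 50.22]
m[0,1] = 94.32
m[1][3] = -12.31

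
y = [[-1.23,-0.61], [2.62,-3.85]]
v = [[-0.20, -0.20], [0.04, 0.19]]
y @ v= [[0.22,0.13], [-0.68,-1.26]]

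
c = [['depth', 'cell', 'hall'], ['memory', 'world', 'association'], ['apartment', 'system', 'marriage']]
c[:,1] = ['cell', 'world', 'system']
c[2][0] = 'apartment'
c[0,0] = 'depth'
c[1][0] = 'memory'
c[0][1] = 'cell'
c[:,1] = ['cell', 'world', 'system']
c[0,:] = ['depth', 'cell', 'hall']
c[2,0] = 'apartment'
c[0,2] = 'hall'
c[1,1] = 'world'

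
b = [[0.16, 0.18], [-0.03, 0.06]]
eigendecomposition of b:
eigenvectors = [[0.93+0.00j, 0.93-0.00j], [-0.26+0.28j, (-0.26-0.28j)]]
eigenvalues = [(0.11+0.05j), (0.11-0.05j)]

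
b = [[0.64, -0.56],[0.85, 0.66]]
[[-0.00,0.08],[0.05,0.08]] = b @ [[0.03, 0.11],[0.04, -0.02]]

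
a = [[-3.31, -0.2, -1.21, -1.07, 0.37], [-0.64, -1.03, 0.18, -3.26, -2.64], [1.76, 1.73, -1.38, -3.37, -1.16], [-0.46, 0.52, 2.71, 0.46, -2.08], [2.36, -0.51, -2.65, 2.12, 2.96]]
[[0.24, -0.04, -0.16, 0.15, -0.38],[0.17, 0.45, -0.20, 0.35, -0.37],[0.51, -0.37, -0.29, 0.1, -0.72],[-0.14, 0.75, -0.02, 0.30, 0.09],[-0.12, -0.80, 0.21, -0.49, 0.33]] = a @ [[-0.03, -0.07, 0.03, -0.06, 0.06], [0.11, -0.06, -0.06, 0.03, -0.15], [-0.08, 0.03, 0.05, -0.04, 0.12], [-0.07, 0.13, 0.03, 0.03, 0.09], [-0.02, -0.29, 0.06, -0.17, 0.08]]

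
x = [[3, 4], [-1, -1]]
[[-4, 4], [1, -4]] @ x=[[-16, -20], [7, 8]]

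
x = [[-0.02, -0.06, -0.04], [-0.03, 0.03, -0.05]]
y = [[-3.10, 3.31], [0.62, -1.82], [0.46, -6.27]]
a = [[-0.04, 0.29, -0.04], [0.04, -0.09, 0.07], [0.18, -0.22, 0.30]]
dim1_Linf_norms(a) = [0.29, 0.09, 0.3]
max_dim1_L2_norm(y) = 6.29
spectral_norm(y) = 7.61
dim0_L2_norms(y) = [3.19, 7.32]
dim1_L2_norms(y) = [4.53, 1.92, 6.29]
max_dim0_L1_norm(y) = 11.4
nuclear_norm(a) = 0.68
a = y @ x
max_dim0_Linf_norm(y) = 6.27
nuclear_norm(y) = 10.04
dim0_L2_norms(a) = [0.19, 0.37, 0.31]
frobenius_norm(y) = 7.99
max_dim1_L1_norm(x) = 0.12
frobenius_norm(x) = 0.10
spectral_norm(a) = 0.49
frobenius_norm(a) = 0.52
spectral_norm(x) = 0.08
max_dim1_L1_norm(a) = 0.7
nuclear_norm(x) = 0.14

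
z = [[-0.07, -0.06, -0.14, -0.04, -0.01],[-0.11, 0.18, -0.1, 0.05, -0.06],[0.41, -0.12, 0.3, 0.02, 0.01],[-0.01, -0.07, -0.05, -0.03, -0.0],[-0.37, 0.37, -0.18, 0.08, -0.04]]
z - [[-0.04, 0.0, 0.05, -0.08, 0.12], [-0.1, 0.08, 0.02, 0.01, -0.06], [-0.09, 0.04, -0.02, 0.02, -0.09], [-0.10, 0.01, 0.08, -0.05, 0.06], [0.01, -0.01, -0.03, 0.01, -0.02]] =[[-0.03, -0.06, -0.19, 0.04, -0.13],[-0.01, 0.10, -0.12, 0.04, 0.0],[0.5, -0.16, 0.32, 0.0, 0.10],[0.09, -0.08, -0.13, 0.02, -0.06],[-0.38, 0.38, -0.15, 0.07, -0.02]]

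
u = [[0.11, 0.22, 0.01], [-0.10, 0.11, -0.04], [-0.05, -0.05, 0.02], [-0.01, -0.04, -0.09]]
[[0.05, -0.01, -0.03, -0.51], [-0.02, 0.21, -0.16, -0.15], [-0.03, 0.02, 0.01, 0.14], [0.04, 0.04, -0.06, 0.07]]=u @ [[0.43, -1.18, 0.69, -0.73], [0.04, 0.59, -0.53, -1.96], [-0.55, -0.62, 0.84, 0.19]]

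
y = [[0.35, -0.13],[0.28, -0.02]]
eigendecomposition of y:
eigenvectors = [[(0.55+0.14j),0.55-0.14j],[0.83+0.00j,0.83-0.00j]]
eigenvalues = [(0.16+0.05j), (0.16-0.05j)]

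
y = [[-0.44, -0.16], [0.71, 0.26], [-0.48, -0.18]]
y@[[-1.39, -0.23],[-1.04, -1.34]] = [[0.78,0.32], [-1.26,-0.51], [0.85,0.35]]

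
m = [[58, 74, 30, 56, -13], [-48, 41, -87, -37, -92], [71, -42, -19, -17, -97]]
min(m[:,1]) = -42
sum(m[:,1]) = 73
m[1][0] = -48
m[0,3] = 56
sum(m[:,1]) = 73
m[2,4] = -97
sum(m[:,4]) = -202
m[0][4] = -13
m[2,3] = -17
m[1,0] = -48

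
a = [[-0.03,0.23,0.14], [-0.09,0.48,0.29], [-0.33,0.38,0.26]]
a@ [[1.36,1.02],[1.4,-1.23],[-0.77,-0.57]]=[[0.17, -0.39],[0.33, -0.85],[-0.12, -0.95]]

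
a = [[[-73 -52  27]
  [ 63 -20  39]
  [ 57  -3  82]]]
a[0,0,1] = -52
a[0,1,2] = 39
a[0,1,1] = -20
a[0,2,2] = 82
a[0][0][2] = 27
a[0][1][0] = 63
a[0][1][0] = 63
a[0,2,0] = 57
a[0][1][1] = -20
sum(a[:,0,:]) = -98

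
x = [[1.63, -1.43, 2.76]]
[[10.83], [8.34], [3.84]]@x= [[17.65,-15.49,29.89], [13.59,-11.93,23.02], [6.26,-5.49,10.6]]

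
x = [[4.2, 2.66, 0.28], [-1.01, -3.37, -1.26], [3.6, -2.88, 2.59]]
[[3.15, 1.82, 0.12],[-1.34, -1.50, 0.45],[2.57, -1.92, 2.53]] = x @[[0.66, 0.12, 0.21], [0.12, 0.53, -0.32], [0.21, -0.32, 0.33]]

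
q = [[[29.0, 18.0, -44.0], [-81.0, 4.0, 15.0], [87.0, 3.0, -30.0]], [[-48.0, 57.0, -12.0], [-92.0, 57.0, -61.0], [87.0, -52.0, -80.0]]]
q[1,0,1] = 57.0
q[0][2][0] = 87.0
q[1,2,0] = 87.0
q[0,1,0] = -81.0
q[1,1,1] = 57.0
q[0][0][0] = 29.0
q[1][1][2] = -61.0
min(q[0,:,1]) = 3.0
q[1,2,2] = -80.0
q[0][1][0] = -81.0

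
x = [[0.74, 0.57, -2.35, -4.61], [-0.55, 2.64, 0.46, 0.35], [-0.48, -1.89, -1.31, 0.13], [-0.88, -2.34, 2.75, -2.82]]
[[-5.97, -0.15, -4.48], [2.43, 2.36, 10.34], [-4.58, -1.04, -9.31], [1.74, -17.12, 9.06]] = x@[[1.1, 2.55, -2.57], [0.72, 1.58, 2.85], [2.10, -2.24, 3.83], [0.49, 1.78, -1.04]]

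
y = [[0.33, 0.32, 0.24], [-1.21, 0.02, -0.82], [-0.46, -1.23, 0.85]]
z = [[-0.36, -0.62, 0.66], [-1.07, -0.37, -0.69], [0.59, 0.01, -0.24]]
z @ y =[[0.33, -0.94, 0.98], [0.41, 0.50, -0.54], [0.29, 0.48, -0.07]]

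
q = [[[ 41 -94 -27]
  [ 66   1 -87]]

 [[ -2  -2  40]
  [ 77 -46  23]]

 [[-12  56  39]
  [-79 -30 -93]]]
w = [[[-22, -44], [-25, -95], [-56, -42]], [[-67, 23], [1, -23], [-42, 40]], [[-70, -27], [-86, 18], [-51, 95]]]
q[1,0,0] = -2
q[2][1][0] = -79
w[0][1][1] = -95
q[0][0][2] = -27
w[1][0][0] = -67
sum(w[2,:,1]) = 86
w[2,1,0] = -86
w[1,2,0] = -42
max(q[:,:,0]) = 77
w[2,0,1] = -27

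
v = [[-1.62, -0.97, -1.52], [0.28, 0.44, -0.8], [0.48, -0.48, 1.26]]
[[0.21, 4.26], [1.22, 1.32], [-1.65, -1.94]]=v @[[0.03, 0.52],  [1.13, -1.59],  [-0.89, -2.34]]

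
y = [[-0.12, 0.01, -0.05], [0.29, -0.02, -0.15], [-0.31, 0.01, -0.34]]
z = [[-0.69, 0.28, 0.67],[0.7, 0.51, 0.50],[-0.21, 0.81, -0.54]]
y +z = [[-0.81, 0.29, 0.62],[0.99, 0.49, 0.35],[-0.52, 0.82, -0.88]]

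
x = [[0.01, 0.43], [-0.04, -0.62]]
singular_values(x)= [0.76, 0.01]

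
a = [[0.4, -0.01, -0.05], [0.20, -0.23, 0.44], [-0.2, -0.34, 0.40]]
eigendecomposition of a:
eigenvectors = [[-0.65+0.00j,(-0.03-0.08j),(-0.03+0.08j)], [0.26+0.00j,-0.77+0.00j,-0.77-0.00j], [0.71+0.00j,-0.49-0.40j,-0.49+0.40j]]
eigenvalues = [(0.46+0j), (0.06+0.25j), (0.06-0.25j)]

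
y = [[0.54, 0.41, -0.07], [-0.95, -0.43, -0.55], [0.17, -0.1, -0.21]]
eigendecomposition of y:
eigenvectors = [[-0.36-0.44j, -0.36+0.44j, -0.29+0.00j], [0.78+0.00j, 0.78-0.00j, 0.79+0.00j], [(-0.24+0.1j), -0.24-0.10j, 0.53+0.00j]]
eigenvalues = [(0.18+0.47j), (0.18-0.47j), (-0.45+0j)]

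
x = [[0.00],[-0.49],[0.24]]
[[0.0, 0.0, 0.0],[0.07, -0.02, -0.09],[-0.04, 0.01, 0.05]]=x @ [[-0.15, 0.05, 0.19]]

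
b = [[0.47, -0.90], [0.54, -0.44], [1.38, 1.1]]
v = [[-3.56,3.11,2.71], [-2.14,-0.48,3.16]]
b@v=[[0.25, 1.89, -1.57], [-0.98, 1.89, 0.07], [-7.27, 3.76, 7.22]]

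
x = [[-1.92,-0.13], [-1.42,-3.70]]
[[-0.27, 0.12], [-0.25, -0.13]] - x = [[1.65, 0.25], [1.17, 3.57]]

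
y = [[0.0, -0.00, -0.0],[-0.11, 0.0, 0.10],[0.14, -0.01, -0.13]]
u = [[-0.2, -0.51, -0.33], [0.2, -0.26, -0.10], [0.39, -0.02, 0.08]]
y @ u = [[0.00, 0.00, 0.0], [0.06, 0.05, 0.04], [-0.08, -0.07, -0.06]]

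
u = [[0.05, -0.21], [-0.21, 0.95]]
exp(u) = [[1.08, -0.36], [-0.36, 2.63]]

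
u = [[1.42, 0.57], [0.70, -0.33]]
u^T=[[1.42, 0.7], [0.57, -0.33]]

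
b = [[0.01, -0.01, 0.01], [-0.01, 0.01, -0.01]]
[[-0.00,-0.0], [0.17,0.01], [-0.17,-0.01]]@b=[[0.0, 0.0, 0.0], [0.0, -0.0, 0.00], [-0.00, 0.00, -0.00]]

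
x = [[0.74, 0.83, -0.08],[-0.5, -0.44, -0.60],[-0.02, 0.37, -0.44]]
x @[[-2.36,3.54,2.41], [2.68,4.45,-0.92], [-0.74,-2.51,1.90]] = [[0.54,6.51,0.87], [0.44,-2.22,-1.94], [1.36,2.68,-1.22]]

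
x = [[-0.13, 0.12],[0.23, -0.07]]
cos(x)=[[0.98, 0.01], [0.02, 0.98]]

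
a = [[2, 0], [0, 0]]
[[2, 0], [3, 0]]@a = [[4, 0], [6, 0]]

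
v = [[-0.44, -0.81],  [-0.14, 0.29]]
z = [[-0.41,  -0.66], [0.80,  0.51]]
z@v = [[0.27, 0.14],[-0.42, -0.5]]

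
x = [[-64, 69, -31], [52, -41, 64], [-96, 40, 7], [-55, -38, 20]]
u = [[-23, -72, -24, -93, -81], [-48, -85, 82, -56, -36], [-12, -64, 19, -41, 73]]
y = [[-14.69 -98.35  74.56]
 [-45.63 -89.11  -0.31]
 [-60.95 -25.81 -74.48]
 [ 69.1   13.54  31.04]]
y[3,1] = 13.54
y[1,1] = -89.11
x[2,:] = [-96, 40, 7]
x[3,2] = 20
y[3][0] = 69.1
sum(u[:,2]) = 77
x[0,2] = -31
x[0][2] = -31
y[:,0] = [-14.69, -45.63, -60.95, 69.1]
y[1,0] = -45.63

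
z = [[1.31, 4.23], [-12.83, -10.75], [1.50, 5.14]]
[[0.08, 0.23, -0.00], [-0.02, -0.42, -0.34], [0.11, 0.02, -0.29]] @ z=[[-2.85, -2.13], [4.85, 2.68], [-0.55, -1.24]]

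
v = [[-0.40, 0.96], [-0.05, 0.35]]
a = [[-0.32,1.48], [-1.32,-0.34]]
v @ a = [[-1.14, -0.92],[-0.45, -0.19]]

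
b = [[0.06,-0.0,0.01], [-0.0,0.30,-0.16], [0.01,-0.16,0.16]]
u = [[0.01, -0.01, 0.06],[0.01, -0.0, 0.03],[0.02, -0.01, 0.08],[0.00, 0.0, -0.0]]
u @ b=[[0.00, -0.01, 0.01],  [0.0, -0.0, 0.0],  [0.0, -0.02, 0.01],  [0.0, 0.0, 0.00]]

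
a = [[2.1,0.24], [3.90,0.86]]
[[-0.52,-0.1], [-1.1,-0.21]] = a @ [[-0.21, -0.04], [-0.33, -0.06]]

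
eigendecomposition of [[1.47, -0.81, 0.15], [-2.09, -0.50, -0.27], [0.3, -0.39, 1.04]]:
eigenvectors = [[0.28,0.72,-0.18], [0.95,-0.59,0.07], [0.13,0.38,0.98]]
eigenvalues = [-1.16, 2.22, 0.96]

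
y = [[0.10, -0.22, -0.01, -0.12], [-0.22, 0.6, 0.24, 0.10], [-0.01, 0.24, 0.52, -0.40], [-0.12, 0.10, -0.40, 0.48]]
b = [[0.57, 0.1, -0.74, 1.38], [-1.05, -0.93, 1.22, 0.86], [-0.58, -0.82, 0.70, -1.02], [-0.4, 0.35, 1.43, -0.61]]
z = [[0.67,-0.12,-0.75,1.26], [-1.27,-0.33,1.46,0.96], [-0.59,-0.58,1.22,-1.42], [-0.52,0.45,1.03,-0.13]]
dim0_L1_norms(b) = [2.6, 2.2, 4.09, 3.87]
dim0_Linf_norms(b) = [1.05, 0.93, 1.43, 1.38]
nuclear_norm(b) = 5.87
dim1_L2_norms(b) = [1.67, 2.05, 1.59, 1.64]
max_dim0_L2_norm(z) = 2.29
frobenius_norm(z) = 3.62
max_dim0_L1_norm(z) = 4.46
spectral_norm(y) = 0.94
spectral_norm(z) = 2.91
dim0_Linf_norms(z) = [1.27, 0.58, 1.46, 1.42]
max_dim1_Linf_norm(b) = 1.43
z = b + y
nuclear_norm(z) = 5.97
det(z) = -1.35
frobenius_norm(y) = 1.20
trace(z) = 1.43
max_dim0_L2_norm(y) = 0.7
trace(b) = -0.27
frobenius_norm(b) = 3.50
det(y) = 0.00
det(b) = -1.10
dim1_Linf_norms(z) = [1.26, 1.46, 1.42, 1.03]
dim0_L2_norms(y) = [0.27, 0.69, 0.7, 0.64]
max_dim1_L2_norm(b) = 2.05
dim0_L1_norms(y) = [0.45, 1.16, 1.17, 1.1]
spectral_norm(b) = 2.76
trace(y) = 1.70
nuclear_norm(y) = 1.70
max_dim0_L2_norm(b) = 2.14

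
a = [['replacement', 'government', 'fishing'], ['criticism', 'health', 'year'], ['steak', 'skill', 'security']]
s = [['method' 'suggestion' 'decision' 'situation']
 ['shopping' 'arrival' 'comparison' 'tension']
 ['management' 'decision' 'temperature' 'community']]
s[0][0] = 'method'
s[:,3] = ['situation', 'tension', 'community']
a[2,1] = 'skill'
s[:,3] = ['situation', 'tension', 'community']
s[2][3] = 'community'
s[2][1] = 'decision'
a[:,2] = ['fishing', 'year', 'security']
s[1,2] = 'comparison'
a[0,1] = 'government'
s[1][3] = 'tension'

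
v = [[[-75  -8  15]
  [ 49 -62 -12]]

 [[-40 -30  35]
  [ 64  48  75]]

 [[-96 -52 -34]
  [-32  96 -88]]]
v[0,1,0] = 49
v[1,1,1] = 48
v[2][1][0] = -32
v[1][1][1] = 48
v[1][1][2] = 75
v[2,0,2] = -34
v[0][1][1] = -62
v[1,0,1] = -30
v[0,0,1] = -8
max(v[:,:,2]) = 75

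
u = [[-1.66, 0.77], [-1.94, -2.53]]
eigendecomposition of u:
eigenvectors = [[-0.19-0.50j, (-0.19+0.5j)], [(0.85+0j), 0.85-0.00j]]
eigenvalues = [(-2.1+1.14j), (-2.1-1.14j)]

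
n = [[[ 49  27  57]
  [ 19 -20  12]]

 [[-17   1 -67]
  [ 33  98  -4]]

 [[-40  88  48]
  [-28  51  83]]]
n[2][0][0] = -40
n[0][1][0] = 19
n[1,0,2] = -67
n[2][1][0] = -28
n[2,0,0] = -40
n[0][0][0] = 49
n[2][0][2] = 48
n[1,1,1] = 98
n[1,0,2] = -67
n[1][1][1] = 98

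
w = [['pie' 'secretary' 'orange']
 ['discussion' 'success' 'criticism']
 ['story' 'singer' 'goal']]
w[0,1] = 'secretary'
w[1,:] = ['discussion', 'success', 'criticism']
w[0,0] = 'pie'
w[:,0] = ['pie', 'discussion', 'story']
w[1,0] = 'discussion'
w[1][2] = 'criticism'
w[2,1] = 'singer'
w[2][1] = 'singer'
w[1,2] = 'criticism'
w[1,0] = 'discussion'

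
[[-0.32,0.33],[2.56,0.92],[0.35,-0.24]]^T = [[-0.32, 2.56, 0.35],[0.33, 0.92, -0.24]]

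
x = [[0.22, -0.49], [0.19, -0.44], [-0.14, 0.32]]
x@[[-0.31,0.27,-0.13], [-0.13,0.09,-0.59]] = [[-0.00, 0.02, 0.26], [-0.00, 0.01, 0.23], [0.0, -0.01, -0.17]]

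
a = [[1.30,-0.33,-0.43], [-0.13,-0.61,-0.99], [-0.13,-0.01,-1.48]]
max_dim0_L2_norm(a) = 1.83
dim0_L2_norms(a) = [1.31, 0.69, 1.83]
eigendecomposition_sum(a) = [[1.32, -0.22, -0.12], [-0.06, 0.01, 0.01], [-0.06, 0.01, 0.01]] + [[-0.02, -0.01, -0.41],[-0.08, -0.05, -1.64],[-0.07, -0.04, -1.46]] + [[0.00, -0.1, 0.11], [0.0, -0.57, 0.64], [-0.0, 0.02, -0.02]]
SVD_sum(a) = [[0.12, -0.18, -0.68], [0.18, -0.27, -1.02], [0.23, -0.35, -1.33]] + [[1.18, -0.17, 0.25], [-0.24, 0.04, -0.05], [-0.42, 0.06, -0.09]] + [[0.00, 0.02, -0.01],[-0.07, -0.37, 0.09],[0.05, 0.28, -0.06]]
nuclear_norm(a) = 3.70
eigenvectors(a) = [[1.0, -0.19, -0.16], [-0.04, -0.73, -0.99], [-0.05, -0.65, 0.04]]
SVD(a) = [[-0.37, 0.93, 0.05],[-0.57, -0.19, -0.8],[-0.73, -0.33, 0.59]] @ diag([1.8967971577551477, 1.3131588052546788, 0.48792878016580904]) @ [[-0.17,  0.25,  0.95], [0.97,  -0.14,  0.21], [0.19,  0.96,  -0.22]]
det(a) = 1.22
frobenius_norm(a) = 2.36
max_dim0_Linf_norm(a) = 1.48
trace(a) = -0.79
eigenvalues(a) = [1.33, -1.53, -0.6]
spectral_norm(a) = 1.90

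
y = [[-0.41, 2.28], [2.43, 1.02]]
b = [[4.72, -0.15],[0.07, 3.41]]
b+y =[[4.31, 2.13], [2.50, 4.43]]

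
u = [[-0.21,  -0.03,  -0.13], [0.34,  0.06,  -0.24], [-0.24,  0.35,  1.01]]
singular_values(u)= [1.13, 0.38, 0.09]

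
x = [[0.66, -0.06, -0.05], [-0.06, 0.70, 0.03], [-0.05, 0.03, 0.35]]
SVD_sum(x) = [[0.27, -0.35, -0.06], [-0.35, 0.47, 0.08], [-0.06, 0.08, 0.01]] + [[0.38, 0.30, -0.04], [0.3, 0.23, -0.03], [-0.04, -0.03, 0.00]] + [[0.01,-0.00,0.05], [-0.00,0.0,-0.02], [0.05,-0.02,0.33]]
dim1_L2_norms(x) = [0.66, 0.7, 0.35]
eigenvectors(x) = [[0.6,-0.79,0.14], [-0.79,-0.61,-0.06], [-0.13,0.08,0.99]]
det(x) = 0.16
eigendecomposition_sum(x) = [[0.27, -0.35, -0.06], [-0.35, 0.47, 0.08], [-0.06, 0.08, 0.01]] + [[0.38, 0.3, -0.04], [0.3, 0.23, -0.03], [-0.04, -0.03, 0.00]] + [[0.01, -0.00, 0.05], [-0.00, 0.0, -0.02], [0.05, -0.02, 0.33]]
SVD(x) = [[-0.6,-0.79,0.14],[0.79,-0.61,-0.06],[0.13,0.08,0.99]] @ diag([0.7504836184673671, 0.6185719062222984, 0.3409444753103343]) @ [[-0.60, 0.79, 0.13], [-0.79, -0.61, 0.08], [0.14, -0.06, 0.99]]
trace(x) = 1.71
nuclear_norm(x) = 1.71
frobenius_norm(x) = 1.03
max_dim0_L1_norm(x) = 0.79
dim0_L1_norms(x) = [0.77, 0.79, 0.43]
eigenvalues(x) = [0.75, 0.62, 0.34]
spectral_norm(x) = 0.75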